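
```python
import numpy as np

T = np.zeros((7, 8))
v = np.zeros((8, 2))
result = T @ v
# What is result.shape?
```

(7, 2)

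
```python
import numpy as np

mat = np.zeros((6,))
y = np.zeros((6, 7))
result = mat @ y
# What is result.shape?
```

(7,)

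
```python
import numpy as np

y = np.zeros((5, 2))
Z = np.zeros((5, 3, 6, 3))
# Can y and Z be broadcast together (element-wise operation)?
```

No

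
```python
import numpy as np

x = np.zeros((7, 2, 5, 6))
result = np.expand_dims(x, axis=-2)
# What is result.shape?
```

(7, 2, 5, 1, 6)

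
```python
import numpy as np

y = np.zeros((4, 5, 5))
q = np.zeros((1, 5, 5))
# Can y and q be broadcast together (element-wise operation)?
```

Yes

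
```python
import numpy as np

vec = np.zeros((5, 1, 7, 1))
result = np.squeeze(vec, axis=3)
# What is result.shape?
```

(5, 1, 7)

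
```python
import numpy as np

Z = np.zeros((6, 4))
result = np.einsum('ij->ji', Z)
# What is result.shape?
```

(4, 6)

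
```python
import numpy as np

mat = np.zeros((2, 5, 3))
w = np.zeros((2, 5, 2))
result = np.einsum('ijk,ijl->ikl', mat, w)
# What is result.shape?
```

(2, 3, 2)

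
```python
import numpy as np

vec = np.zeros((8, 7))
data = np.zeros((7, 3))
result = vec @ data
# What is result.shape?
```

(8, 3)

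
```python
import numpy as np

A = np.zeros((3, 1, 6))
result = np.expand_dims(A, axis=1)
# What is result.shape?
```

(3, 1, 1, 6)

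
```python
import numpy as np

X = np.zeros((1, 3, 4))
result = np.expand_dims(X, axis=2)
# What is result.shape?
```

(1, 3, 1, 4)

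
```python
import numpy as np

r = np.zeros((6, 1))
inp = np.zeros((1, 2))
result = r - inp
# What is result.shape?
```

(6, 2)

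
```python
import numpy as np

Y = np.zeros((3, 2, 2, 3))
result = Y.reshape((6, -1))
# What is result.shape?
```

(6, 6)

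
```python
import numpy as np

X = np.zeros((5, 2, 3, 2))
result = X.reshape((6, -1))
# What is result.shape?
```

(6, 10)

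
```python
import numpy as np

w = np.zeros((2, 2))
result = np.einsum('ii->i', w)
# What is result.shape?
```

(2,)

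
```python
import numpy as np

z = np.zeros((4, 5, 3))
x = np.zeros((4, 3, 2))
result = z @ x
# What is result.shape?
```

(4, 5, 2)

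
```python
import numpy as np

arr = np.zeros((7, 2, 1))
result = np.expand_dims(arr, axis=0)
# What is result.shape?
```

(1, 7, 2, 1)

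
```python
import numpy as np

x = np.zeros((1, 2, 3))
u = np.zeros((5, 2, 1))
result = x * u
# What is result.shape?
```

(5, 2, 3)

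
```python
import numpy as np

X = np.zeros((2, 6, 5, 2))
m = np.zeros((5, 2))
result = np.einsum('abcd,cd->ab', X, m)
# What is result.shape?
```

(2, 6)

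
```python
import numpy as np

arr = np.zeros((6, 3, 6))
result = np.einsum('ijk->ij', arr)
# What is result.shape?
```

(6, 3)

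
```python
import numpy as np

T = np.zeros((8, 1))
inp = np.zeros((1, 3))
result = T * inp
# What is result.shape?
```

(8, 3)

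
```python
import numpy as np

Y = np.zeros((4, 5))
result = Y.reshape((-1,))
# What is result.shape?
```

(20,)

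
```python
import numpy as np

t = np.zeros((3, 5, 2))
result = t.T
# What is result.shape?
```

(2, 5, 3)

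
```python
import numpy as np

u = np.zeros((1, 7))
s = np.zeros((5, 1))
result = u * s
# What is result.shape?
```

(5, 7)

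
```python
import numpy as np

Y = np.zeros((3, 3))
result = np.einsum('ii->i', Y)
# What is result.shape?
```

(3,)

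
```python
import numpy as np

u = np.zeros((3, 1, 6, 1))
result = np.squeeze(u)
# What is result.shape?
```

(3, 6)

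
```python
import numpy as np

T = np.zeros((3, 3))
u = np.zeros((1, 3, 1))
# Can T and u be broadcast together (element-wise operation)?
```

Yes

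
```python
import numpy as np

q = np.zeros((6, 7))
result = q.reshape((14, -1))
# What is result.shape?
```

(14, 3)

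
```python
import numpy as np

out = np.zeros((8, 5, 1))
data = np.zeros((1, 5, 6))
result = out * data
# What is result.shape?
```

(8, 5, 6)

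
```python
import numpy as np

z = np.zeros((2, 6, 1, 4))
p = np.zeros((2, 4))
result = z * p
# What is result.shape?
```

(2, 6, 2, 4)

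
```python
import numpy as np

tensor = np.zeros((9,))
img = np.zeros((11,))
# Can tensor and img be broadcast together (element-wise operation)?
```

No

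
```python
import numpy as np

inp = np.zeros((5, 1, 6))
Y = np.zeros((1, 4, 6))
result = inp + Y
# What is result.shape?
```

(5, 4, 6)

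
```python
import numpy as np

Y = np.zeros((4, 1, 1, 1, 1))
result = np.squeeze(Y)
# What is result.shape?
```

(4,)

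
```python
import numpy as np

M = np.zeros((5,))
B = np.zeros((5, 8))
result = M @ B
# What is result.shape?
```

(8,)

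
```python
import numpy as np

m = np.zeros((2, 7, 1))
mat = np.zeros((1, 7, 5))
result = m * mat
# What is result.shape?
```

(2, 7, 5)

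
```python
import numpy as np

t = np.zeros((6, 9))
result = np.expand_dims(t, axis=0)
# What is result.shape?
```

(1, 6, 9)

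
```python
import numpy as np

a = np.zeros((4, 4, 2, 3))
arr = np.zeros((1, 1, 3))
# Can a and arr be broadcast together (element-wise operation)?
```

Yes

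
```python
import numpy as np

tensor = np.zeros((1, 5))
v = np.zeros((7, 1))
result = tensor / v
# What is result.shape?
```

(7, 5)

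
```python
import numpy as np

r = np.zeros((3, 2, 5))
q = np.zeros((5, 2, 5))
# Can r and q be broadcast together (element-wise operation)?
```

No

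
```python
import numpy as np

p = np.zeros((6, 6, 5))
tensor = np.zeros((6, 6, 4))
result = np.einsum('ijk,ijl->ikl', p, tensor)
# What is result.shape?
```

(6, 5, 4)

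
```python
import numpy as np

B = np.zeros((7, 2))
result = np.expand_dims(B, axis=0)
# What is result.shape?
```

(1, 7, 2)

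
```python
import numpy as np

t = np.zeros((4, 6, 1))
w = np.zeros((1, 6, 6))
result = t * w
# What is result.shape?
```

(4, 6, 6)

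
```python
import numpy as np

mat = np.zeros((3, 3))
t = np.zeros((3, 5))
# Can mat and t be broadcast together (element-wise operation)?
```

No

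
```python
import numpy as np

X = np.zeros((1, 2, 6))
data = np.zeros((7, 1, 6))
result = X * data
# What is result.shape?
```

(7, 2, 6)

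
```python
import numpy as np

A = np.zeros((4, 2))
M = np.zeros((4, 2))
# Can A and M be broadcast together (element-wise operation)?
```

Yes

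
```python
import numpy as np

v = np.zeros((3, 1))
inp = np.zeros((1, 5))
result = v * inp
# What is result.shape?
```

(3, 5)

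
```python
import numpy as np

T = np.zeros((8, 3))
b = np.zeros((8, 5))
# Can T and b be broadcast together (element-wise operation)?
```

No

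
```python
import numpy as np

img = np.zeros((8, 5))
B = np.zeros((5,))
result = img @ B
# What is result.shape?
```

(8,)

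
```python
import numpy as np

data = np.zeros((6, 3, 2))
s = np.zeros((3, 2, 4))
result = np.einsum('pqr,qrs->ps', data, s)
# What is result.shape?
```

(6, 4)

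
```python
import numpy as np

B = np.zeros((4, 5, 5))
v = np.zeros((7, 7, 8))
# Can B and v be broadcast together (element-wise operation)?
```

No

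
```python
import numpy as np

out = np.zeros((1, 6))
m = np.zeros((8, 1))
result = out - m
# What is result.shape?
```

(8, 6)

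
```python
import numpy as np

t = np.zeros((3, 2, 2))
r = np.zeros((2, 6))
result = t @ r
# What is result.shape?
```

(3, 2, 6)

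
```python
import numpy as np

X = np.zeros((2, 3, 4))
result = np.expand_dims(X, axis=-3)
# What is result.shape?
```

(2, 1, 3, 4)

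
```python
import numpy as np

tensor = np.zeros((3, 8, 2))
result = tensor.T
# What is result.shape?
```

(2, 8, 3)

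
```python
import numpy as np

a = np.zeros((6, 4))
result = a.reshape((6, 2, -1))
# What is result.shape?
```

(6, 2, 2)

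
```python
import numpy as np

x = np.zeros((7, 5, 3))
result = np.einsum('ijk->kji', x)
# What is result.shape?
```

(3, 5, 7)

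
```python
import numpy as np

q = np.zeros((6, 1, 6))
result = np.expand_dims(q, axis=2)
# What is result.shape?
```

(6, 1, 1, 6)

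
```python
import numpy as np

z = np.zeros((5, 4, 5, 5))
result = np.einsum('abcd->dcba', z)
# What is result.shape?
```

(5, 5, 4, 5)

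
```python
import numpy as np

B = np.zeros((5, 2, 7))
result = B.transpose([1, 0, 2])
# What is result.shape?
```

(2, 5, 7)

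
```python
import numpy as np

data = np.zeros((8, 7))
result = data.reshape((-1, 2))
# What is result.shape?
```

(28, 2)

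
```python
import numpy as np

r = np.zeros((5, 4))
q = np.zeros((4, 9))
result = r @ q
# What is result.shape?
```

(5, 9)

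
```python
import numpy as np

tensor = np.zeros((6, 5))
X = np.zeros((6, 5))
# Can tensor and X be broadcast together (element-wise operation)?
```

Yes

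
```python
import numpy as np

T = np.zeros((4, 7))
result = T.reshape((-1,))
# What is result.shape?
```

(28,)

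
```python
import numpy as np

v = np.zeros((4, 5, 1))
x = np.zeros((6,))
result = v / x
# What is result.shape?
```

(4, 5, 6)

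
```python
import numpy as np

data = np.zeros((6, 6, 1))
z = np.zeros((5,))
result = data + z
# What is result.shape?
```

(6, 6, 5)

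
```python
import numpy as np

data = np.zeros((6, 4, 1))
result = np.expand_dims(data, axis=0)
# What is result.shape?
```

(1, 6, 4, 1)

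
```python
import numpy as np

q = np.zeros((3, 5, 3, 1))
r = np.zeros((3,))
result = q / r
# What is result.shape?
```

(3, 5, 3, 3)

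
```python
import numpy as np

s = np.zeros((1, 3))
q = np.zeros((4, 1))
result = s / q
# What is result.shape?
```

(4, 3)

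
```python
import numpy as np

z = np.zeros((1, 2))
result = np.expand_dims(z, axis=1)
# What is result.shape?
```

(1, 1, 2)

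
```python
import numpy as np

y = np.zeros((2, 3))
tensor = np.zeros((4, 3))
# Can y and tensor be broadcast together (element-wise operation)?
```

No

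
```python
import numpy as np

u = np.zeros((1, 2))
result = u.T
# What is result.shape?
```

(2, 1)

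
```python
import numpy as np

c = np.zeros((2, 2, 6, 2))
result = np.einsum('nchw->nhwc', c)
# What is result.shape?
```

(2, 6, 2, 2)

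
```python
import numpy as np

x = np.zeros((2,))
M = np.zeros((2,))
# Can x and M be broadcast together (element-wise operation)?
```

Yes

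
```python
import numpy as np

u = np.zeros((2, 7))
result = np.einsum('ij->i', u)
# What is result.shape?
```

(2,)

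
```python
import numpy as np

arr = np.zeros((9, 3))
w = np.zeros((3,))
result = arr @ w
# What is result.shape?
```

(9,)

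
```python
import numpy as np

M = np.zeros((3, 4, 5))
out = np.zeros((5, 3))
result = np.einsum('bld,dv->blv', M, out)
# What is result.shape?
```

(3, 4, 3)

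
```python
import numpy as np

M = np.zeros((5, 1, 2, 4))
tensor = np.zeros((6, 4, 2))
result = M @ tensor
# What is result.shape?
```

(5, 6, 2, 2)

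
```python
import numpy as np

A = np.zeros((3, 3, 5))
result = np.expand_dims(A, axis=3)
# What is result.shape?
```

(3, 3, 5, 1)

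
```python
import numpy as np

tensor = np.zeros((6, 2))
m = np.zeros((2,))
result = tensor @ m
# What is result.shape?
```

(6,)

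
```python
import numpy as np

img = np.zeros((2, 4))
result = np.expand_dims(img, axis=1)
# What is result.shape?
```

(2, 1, 4)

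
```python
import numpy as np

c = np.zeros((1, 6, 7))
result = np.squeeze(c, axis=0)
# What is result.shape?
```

(6, 7)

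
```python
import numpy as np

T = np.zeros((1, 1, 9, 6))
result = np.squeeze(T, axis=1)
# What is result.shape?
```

(1, 9, 6)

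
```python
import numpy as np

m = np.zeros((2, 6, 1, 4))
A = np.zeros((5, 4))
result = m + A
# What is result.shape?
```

(2, 6, 5, 4)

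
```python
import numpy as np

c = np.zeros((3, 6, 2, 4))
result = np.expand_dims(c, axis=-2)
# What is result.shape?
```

(3, 6, 2, 1, 4)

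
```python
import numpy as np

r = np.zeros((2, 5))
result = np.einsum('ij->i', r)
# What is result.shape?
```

(2,)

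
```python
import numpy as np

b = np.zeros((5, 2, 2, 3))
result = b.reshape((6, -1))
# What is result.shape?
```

(6, 10)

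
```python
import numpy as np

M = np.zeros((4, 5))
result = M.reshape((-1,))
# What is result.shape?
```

(20,)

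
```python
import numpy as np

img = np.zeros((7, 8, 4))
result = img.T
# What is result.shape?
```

(4, 8, 7)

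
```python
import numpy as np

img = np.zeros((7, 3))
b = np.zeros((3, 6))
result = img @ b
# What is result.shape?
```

(7, 6)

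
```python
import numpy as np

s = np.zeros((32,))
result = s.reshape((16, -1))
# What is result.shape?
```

(16, 2)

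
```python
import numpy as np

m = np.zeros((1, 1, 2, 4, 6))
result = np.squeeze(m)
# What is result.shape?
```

(2, 4, 6)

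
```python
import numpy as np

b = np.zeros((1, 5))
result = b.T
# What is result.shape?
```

(5, 1)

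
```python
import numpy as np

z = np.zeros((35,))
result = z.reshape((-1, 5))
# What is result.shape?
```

(7, 5)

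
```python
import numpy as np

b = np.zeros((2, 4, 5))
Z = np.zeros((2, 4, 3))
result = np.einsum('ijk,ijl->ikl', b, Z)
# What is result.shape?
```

(2, 5, 3)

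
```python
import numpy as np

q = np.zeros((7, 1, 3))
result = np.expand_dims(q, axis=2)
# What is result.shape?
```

(7, 1, 1, 3)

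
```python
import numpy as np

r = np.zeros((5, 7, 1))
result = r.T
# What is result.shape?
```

(1, 7, 5)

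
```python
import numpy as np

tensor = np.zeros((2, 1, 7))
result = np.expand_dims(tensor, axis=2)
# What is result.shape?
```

(2, 1, 1, 7)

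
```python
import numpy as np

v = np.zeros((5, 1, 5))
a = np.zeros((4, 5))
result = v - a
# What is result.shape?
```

(5, 4, 5)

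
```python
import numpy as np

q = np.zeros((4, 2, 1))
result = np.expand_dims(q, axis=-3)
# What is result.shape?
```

(4, 1, 2, 1)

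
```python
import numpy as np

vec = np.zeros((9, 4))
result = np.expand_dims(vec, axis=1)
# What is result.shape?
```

(9, 1, 4)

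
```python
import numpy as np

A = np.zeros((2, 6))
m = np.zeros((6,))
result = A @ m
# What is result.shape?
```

(2,)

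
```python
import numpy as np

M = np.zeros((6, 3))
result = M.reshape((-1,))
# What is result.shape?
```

(18,)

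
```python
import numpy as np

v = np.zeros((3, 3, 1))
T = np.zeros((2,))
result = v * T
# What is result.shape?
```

(3, 3, 2)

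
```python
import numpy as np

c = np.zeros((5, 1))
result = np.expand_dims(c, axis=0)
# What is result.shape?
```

(1, 5, 1)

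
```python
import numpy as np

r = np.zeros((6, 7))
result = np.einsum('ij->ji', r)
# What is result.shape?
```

(7, 6)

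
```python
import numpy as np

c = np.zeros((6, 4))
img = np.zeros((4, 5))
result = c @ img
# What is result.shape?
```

(6, 5)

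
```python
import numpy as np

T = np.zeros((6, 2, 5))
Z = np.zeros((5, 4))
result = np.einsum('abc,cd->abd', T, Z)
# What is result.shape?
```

(6, 2, 4)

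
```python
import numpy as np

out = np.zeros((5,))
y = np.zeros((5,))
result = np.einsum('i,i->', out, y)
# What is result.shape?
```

()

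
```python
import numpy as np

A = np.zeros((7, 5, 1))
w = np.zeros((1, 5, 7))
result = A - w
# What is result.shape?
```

(7, 5, 7)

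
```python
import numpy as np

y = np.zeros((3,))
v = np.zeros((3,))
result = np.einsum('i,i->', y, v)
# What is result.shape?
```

()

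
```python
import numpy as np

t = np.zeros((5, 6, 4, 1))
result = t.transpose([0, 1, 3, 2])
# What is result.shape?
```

(5, 6, 1, 4)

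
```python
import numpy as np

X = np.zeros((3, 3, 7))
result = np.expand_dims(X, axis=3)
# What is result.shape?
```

(3, 3, 7, 1)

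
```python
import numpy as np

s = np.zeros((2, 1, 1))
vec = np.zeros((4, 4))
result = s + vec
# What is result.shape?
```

(2, 4, 4)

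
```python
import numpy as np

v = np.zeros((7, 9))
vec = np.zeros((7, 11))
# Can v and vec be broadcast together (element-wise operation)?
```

No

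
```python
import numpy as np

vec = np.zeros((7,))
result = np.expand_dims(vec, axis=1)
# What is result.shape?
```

(7, 1)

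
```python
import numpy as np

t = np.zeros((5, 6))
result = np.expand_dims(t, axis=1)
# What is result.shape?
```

(5, 1, 6)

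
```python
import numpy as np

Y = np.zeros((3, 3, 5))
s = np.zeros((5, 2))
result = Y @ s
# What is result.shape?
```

(3, 3, 2)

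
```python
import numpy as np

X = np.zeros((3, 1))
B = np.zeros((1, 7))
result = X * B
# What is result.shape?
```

(3, 7)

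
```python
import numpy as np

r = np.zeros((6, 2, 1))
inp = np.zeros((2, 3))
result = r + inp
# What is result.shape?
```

(6, 2, 3)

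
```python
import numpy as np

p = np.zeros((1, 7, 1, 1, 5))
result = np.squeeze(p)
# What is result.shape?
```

(7, 5)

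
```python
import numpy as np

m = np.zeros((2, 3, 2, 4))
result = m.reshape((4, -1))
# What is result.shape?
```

(4, 12)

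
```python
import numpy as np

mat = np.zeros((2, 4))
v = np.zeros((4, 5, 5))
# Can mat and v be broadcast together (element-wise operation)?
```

No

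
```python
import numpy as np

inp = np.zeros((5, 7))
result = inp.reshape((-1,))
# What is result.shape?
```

(35,)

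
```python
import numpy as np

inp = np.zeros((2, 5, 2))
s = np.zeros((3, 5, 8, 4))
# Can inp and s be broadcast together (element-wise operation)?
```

No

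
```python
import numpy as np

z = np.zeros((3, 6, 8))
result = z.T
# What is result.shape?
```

(8, 6, 3)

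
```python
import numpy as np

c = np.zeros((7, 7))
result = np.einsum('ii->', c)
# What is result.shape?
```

()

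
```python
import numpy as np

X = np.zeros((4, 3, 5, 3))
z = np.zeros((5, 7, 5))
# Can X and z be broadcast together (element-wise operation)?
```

No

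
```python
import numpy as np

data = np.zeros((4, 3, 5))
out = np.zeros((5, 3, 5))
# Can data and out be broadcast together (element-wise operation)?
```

No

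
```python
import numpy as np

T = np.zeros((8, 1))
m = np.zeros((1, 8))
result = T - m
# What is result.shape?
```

(8, 8)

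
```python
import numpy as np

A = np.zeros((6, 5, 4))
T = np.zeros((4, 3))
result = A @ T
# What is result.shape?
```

(6, 5, 3)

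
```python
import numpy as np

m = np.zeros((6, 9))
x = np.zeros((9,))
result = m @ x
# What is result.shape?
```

(6,)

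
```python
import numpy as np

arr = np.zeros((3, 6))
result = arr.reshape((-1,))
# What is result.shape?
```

(18,)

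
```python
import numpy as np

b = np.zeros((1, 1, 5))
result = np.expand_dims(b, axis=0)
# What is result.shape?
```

(1, 1, 1, 5)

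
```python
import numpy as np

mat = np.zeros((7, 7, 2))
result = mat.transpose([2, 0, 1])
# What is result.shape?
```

(2, 7, 7)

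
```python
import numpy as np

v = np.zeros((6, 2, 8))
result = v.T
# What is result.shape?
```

(8, 2, 6)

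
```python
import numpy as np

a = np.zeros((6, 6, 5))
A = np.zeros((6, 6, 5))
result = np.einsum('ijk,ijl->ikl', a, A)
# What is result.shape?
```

(6, 5, 5)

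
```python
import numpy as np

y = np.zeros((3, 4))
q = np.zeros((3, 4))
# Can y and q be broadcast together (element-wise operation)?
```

Yes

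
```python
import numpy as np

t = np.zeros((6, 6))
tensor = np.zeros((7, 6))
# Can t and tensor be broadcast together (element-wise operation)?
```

No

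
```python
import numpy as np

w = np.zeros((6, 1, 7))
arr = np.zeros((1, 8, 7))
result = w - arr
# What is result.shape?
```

(6, 8, 7)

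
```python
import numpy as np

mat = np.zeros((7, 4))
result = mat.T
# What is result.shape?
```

(4, 7)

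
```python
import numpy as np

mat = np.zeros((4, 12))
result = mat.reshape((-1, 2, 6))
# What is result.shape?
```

(4, 2, 6)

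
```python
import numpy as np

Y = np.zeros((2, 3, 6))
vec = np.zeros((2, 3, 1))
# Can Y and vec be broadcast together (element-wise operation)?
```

Yes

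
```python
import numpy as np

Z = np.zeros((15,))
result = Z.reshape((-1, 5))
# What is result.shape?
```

(3, 5)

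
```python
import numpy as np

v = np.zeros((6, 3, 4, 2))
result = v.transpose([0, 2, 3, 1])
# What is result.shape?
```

(6, 4, 2, 3)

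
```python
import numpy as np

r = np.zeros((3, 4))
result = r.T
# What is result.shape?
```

(4, 3)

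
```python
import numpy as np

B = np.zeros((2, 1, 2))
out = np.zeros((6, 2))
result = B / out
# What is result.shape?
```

(2, 6, 2)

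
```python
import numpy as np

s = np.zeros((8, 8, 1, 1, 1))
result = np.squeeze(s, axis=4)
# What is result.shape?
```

(8, 8, 1, 1)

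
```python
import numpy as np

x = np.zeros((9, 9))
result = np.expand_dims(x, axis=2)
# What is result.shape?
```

(9, 9, 1)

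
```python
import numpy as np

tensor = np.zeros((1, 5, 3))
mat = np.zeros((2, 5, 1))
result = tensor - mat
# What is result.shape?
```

(2, 5, 3)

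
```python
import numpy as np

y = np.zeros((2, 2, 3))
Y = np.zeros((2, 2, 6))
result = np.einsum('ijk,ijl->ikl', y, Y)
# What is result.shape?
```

(2, 3, 6)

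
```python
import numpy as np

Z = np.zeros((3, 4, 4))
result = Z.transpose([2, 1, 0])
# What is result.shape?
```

(4, 4, 3)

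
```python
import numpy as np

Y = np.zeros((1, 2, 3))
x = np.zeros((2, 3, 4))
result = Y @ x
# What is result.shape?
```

(2, 2, 4)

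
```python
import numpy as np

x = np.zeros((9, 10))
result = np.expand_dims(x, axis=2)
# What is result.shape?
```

(9, 10, 1)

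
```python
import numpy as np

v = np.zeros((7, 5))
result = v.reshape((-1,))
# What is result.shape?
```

(35,)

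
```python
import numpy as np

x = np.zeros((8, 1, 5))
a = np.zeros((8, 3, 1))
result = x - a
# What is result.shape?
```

(8, 3, 5)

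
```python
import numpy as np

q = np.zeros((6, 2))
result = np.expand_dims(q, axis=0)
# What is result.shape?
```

(1, 6, 2)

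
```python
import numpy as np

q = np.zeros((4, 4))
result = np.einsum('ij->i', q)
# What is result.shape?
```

(4,)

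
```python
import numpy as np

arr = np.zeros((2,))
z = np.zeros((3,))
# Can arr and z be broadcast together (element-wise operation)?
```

No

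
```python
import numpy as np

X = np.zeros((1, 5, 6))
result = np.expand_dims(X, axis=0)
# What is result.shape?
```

(1, 1, 5, 6)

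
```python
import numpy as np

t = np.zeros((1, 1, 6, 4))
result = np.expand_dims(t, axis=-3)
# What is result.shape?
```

(1, 1, 1, 6, 4)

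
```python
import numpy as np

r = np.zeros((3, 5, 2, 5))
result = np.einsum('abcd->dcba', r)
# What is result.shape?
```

(5, 2, 5, 3)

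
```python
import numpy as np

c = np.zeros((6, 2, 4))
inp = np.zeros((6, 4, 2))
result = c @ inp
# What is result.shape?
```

(6, 2, 2)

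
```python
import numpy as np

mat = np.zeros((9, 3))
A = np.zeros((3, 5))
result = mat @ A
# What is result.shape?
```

(9, 5)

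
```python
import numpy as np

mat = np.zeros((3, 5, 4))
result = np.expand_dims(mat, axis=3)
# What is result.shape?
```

(3, 5, 4, 1)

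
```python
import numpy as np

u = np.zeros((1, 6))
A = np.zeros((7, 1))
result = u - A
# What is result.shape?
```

(7, 6)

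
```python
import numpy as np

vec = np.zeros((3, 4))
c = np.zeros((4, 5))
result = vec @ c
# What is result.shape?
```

(3, 5)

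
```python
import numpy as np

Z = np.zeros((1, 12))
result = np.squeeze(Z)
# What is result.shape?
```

(12,)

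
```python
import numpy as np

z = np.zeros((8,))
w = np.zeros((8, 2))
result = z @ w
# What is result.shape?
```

(2,)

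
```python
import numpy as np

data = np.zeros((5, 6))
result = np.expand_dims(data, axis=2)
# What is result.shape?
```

(5, 6, 1)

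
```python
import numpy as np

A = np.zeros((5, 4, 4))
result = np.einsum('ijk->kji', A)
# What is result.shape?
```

(4, 4, 5)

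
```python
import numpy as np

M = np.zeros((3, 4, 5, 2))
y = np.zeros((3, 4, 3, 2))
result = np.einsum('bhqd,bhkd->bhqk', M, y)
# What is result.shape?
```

(3, 4, 5, 3)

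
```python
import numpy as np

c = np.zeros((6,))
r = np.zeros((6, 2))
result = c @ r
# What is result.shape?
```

(2,)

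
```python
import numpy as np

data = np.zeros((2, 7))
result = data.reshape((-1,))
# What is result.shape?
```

(14,)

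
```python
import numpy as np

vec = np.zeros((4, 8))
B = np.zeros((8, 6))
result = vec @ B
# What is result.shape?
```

(4, 6)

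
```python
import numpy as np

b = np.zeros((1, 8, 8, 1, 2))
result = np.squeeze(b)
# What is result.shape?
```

(8, 8, 2)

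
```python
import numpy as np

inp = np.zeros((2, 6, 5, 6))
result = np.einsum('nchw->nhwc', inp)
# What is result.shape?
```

(2, 5, 6, 6)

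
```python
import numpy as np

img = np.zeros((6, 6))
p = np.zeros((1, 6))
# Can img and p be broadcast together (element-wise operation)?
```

Yes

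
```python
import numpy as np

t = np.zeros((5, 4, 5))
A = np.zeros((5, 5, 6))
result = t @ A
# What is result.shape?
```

(5, 4, 6)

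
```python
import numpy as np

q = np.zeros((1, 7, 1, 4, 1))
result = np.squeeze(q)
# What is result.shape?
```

(7, 4)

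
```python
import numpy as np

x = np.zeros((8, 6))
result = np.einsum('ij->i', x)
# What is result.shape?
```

(8,)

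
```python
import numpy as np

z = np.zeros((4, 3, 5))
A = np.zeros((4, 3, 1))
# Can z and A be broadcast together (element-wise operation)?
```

Yes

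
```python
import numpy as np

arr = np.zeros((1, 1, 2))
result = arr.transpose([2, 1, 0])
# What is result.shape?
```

(2, 1, 1)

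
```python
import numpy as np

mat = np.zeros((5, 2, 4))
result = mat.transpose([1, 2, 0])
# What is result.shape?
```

(2, 4, 5)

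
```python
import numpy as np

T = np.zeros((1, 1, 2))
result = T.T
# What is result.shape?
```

(2, 1, 1)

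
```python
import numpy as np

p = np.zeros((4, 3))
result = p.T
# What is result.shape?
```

(3, 4)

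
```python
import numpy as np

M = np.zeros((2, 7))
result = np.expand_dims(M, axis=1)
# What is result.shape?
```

(2, 1, 7)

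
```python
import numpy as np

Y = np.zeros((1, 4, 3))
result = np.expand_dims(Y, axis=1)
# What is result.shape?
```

(1, 1, 4, 3)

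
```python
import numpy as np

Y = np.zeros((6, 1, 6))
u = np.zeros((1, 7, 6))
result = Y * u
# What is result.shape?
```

(6, 7, 6)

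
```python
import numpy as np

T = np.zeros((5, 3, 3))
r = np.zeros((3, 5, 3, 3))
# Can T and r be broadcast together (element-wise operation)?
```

Yes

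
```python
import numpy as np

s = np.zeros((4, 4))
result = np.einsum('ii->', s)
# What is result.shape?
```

()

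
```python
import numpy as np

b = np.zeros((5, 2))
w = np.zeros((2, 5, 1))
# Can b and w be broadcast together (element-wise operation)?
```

Yes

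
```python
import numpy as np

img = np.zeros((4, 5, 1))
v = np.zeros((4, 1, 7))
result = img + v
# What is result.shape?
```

(4, 5, 7)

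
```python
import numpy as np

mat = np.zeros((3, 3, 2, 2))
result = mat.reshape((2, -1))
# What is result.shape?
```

(2, 18)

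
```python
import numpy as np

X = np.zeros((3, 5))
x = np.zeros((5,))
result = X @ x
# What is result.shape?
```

(3,)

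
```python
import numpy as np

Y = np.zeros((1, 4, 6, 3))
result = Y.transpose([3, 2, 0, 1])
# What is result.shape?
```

(3, 6, 1, 4)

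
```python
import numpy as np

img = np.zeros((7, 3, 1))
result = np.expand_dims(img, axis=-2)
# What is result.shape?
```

(7, 3, 1, 1)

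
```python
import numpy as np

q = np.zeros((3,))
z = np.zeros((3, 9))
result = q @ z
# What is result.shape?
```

(9,)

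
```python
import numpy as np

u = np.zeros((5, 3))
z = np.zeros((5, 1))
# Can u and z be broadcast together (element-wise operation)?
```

Yes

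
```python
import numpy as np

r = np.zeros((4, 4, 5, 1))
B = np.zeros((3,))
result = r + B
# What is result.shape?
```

(4, 4, 5, 3)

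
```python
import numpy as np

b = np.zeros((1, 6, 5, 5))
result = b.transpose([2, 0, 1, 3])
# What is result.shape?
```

(5, 1, 6, 5)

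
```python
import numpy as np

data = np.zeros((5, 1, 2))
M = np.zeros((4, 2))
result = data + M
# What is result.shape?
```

(5, 4, 2)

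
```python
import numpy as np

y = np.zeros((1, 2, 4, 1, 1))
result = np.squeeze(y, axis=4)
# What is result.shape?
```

(1, 2, 4, 1)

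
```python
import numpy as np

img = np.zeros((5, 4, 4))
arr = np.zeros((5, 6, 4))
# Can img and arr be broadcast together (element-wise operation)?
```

No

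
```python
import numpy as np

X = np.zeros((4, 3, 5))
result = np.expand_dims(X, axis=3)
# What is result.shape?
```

(4, 3, 5, 1)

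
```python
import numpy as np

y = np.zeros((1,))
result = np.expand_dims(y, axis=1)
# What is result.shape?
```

(1, 1)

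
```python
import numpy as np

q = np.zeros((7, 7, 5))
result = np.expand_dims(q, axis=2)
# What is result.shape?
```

(7, 7, 1, 5)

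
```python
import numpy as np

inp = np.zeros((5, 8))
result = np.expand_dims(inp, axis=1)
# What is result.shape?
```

(5, 1, 8)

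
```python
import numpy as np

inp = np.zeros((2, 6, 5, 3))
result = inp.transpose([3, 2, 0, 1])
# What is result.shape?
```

(3, 5, 2, 6)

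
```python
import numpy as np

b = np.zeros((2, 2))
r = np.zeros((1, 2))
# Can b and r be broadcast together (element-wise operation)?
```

Yes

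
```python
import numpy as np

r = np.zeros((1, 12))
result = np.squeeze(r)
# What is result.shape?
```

(12,)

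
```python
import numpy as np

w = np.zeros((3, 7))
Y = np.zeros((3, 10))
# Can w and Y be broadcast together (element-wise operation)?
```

No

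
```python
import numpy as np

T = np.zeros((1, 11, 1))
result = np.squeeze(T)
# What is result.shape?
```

(11,)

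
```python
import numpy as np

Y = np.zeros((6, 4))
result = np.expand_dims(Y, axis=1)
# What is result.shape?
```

(6, 1, 4)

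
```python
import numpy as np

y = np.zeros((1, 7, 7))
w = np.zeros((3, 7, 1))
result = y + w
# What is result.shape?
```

(3, 7, 7)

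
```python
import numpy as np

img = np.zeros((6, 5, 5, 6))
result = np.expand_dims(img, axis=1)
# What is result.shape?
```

(6, 1, 5, 5, 6)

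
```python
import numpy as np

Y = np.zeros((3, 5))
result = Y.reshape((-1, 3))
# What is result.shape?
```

(5, 3)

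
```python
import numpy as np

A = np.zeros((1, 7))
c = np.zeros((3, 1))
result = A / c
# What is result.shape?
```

(3, 7)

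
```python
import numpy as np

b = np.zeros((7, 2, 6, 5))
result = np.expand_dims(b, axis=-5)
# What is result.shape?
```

(1, 7, 2, 6, 5)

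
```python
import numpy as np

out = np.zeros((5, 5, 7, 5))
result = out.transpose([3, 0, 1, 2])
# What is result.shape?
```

(5, 5, 5, 7)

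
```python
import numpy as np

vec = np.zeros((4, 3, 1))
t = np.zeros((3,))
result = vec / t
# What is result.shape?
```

(4, 3, 3)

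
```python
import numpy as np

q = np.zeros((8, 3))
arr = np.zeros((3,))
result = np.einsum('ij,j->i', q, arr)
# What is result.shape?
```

(8,)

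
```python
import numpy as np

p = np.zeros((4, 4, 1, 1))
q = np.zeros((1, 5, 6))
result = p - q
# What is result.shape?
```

(4, 4, 5, 6)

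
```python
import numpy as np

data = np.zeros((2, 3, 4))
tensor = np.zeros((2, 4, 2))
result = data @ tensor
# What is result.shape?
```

(2, 3, 2)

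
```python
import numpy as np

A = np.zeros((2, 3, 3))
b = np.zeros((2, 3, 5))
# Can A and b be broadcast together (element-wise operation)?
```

No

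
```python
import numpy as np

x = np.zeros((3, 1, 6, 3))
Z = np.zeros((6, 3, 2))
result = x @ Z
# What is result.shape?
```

(3, 6, 6, 2)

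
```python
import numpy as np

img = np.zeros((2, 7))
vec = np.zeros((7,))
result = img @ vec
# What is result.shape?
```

(2,)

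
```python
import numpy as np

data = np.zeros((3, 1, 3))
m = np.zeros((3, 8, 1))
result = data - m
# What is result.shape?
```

(3, 8, 3)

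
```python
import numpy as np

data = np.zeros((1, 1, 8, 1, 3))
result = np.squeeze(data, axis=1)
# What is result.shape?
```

(1, 8, 1, 3)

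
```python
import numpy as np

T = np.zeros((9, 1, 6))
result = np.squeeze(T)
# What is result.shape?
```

(9, 6)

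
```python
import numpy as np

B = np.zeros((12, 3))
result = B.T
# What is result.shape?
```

(3, 12)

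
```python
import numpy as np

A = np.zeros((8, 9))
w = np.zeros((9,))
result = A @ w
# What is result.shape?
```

(8,)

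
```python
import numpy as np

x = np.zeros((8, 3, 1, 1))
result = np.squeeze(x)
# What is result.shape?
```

(8, 3)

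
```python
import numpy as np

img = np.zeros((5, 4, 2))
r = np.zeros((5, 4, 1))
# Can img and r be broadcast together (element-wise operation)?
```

Yes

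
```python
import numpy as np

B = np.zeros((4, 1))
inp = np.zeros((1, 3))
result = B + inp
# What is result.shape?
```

(4, 3)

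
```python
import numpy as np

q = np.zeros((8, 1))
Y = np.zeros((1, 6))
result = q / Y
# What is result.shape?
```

(8, 6)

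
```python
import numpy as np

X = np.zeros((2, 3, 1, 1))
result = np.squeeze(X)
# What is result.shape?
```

(2, 3)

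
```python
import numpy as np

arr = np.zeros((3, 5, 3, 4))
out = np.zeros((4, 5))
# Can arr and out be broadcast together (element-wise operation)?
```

No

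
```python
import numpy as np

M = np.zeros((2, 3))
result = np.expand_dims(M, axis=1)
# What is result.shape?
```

(2, 1, 3)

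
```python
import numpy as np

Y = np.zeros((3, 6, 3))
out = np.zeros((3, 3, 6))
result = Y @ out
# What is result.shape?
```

(3, 6, 6)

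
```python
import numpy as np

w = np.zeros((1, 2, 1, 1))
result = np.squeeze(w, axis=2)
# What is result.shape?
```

(1, 2, 1)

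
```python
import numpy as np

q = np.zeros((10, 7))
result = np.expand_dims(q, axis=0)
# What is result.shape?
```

(1, 10, 7)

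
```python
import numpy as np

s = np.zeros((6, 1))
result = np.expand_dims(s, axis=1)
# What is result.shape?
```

(6, 1, 1)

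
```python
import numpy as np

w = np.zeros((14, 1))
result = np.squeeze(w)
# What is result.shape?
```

(14,)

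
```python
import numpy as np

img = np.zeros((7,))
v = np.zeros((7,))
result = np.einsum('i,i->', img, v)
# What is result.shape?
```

()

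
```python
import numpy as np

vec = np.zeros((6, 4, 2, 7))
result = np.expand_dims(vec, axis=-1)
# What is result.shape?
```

(6, 4, 2, 7, 1)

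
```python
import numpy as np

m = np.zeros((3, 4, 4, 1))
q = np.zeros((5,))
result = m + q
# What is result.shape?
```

(3, 4, 4, 5)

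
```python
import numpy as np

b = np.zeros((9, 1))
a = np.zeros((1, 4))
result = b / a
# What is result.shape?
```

(9, 4)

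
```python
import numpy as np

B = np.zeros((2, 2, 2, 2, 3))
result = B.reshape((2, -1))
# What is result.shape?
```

(2, 24)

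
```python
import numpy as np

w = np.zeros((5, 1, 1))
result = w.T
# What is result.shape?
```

(1, 1, 5)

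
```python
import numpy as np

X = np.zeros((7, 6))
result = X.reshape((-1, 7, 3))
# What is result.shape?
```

(2, 7, 3)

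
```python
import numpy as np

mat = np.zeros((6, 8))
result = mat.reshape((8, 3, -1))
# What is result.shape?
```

(8, 3, 2)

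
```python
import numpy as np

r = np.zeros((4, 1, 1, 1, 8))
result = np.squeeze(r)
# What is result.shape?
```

(4, 8)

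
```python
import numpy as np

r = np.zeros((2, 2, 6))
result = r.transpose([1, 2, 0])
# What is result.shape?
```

(2, 6, 2)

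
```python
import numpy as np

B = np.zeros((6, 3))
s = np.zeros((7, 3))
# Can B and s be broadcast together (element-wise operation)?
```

No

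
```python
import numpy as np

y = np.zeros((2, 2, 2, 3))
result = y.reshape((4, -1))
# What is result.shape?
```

(4, 6)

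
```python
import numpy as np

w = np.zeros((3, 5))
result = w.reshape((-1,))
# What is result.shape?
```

(15,)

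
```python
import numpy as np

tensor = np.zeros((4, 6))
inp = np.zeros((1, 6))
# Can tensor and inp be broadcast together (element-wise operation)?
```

Yes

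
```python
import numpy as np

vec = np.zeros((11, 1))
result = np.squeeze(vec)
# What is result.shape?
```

(11,)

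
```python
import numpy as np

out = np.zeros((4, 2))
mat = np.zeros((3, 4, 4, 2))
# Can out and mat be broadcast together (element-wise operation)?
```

Yes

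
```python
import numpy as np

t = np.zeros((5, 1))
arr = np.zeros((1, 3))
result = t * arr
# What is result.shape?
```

(5, 3)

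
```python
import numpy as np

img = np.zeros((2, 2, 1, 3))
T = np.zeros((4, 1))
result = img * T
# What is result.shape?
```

(2, 2, 4, 3)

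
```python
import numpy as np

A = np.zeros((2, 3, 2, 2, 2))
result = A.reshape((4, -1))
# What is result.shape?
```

(4, 12)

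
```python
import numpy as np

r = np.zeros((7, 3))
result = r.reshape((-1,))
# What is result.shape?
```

(21,)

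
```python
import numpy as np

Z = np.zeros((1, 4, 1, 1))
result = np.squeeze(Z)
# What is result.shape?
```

(4,)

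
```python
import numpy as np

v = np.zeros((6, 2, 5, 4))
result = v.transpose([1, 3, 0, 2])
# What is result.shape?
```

(2, 4, 6, 5)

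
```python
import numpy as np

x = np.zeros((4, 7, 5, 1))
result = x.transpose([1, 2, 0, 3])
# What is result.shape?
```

(7, 5, 4, 1)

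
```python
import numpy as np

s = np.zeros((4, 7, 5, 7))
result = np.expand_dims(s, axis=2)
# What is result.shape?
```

(4, 7, 1, 5, 7)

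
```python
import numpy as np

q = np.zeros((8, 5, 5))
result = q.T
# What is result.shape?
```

(5, 5, 8)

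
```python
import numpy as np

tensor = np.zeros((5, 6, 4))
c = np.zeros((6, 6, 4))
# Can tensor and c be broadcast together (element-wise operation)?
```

No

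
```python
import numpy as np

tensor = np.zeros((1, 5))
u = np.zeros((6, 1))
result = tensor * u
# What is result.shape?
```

(6, 5)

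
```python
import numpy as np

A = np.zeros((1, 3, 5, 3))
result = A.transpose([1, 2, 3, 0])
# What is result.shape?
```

(3, 5, 3, 1)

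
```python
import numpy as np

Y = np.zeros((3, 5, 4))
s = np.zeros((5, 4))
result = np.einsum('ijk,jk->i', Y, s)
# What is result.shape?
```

(3,)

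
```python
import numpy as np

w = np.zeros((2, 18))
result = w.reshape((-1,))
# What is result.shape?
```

(36,)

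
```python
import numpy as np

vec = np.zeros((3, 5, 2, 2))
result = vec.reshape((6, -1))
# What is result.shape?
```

(6, 10)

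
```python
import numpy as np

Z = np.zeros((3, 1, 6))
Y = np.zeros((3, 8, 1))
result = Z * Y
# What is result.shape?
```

(3, 8, 6)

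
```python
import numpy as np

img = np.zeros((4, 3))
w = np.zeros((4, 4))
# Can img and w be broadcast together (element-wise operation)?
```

No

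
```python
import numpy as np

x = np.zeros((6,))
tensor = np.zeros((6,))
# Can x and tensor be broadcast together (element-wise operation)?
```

Yes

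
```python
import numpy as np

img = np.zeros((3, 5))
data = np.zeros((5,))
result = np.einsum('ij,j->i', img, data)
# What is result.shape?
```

(3,)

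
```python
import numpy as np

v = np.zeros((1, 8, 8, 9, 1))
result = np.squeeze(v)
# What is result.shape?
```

(8, 8, 9)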